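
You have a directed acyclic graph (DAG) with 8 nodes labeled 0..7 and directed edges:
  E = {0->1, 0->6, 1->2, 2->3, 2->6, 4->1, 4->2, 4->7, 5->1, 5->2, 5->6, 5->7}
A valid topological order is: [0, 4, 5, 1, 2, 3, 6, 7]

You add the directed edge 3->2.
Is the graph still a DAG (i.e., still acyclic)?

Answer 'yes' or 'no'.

Given toposort: [0, 4, 5, 1, 2, 3, 6, 7]
Position of 3: index 5; position of 2: index 4
New edge 3->2: backward (u after v in old order)
Backward edge: old toposort is now invalid. Check if this creates a cycle.
Does 2 already reach 3? Reachable from 2: [2, 3, 6]. YES -> cycle!
Still a DAG? no

Answer: no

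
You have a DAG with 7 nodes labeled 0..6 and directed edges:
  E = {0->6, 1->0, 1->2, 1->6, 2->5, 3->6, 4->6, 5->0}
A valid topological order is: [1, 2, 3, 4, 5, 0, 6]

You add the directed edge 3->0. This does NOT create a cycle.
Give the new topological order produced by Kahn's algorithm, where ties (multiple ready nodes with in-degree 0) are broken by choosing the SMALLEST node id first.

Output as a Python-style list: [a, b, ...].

Answer: [1, 2, 3, 4, 5, 0, 6]

Derivation:
Old toposort: [1, 2, 3, 4, 5, 0, 6]
Added edge: 3->0
Position of 3 (2) < position of 0 (5). Old order still valid.
Run Kahn's algorithm (break ties by smallest node id):
  initial in-degrees: [3, 0, 1, 0, 0, 1, 4]
  ready (indeg=0): [1, 3, 4]
  pop 1: indeg[0]->2; indeg[2]->0; indeg[6]->3 | ready=[2, 3, 4] | order so far=[1]
  pop 2: indeg[5]->0 | ready=[3, 4, 5] | order so far=[1, 2]
  pop 3: indeg[0]->1; indeg[6]->2 | ready=[4, 5] | order so far=[1, 2, 3]
  pop 4: indeg[6]->1 | ready=[5] | order so far=[1, 2, 3, 4]
  pop 5: indeg[0]->0 | ready=[0] | order so far=[1, 2, 3, 4, 5]
  pop 0: indeg[6]->0 | ready=[6] | order so far=[1, 2, 3, 4, 5, 0]
  pop 6: no out-edges | ready=[] | order so far=[1, 2, 3, 4, 5, 0, 6]
  Result: [1, 2, 3, 4, 5, 0, 6]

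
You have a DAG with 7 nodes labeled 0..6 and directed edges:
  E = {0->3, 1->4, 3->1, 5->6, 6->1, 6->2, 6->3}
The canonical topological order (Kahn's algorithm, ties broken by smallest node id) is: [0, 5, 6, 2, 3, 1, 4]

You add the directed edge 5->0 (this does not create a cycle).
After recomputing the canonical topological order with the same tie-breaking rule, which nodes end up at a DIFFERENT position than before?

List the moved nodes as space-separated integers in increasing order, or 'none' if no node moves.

Old toposort: [0, 5, 6, 2, 3, 1, 4]
Added edge 5->0
Recompute Kahn (smallest-id tiebreak):
  initial in-degrees: [1, 2, 1, 2, 1, 0, 1]
  ready (indeg=0): [5]
  pop 5: indeg[0]->0; indeg[6]->0 | ready=[0, 6] | order so far=[5]
  pop 0: indeg[3]->1 | ready=[6] | order so far=[5, 0]
  pop 6: indeg[1]->1; indeg[2]->0; indeg[3]->0 | ready=[2, 3] | order so far=[5, 0, 6]
  pop 2: no out-edges | ready=[3] | order so far=[5, 0, 6, 2]
  pop 3: indeg[1]->0 | ready=[1] | order so far=[5, 0, 6, 2, 3]
  pop 1: indeg[4]->0 | ready=[4] | order so far=[5, 0, 6, 2, 3, 1]
  pop 4: no out-edges | ready=[] | order so far=[5, 0, 6, 2, 3, 1, 4]
New canonical toposort: [5, 0, 6, 2, 3, 1, 4]
Compare positions:
  Node 0: index 0 -> 1 (moved)
  Node 1: index 5 -> 5 (same)
  Node 2: index 3 -> 3 (same)
  Node 3: index 4 -> 4 (same)
  Node 4: index 6 -> 6 (same)
  Node 5: index 1 -> 0 (moved)
  Node 6: index 2 -> 2 (same)
Nodes that changed position: 0 5

Answer: 0 5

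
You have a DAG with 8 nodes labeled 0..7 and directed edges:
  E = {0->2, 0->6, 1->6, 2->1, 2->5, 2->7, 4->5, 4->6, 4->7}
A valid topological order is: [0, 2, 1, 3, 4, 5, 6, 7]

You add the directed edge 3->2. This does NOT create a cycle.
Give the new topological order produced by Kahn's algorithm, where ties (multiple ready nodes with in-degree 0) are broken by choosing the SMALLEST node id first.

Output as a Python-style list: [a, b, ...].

Answer: [0, 3, 2, 1, 4, 5, 6, 7]

Derivation:
Old toposort: [0, 2, 1, 3, 4, 5, 6, 7]
Added edge: 3->2
Position of 3 (3) > position of 2 (1). Must reorder: 3 must now come before 2.
Run Kahn's algorithm (break ties by smallest node id):
  initial in-degrees: [0, 1, 2, 0, 0, 2, 3, 2]
  ready (indeg=0): [0, 3, 4]
  pop 0: indeg[2]->1; indeg[6]->2 | ready=[3, 4] | order so far=[0]
  pop 3: indeg[2]->0 | ready=[2, 4] | order so far=[0, 3]
  pop 2: indeg[1]->0; indeg[5]->1; indeg[7]->1 | ready=[1, 4] | order so far=[0, 3, 2]
  pop 1: indeg[6]->1 | ready=[4] | order so far=[0, 3, 2, 1]
  pop 4: indeg[5]->0; indeg[6]->0; indeg[7]->0 | ready=[5, 6, 7] | order so far=[0, 3, 2, 1, 4]
  pop 5: no out-edges | ready=[6, 7] | order so far=[0, 3, 2, 1, 4, 5]
  pop 6: no out-edges | ready=[7] | order so far=[0, 3, 2, 1, 4, 5, 6]
  pop 7: no out-edges | ready=[] | order so far=[0, 3, 2, 1, 4, 5, 6, 7]
  Result: [0, 3, 2, 1, 4, 5, 6, 7]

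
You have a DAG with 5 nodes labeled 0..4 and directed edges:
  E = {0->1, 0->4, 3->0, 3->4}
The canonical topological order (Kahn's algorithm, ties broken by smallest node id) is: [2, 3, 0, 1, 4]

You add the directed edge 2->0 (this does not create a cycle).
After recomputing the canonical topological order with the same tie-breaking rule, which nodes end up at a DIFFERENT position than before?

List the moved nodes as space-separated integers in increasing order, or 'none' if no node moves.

Answer: none

Derivation:
Old toposort: [2, 3, 0, 1, 4]
Added edge 2->0
Recompute Kahn (smallest-id tiebreak):
  initial in-degrees: [2, 1, 0, 0, 2]
  ready (indeg=0): [2, 3]
  pop 2: indeg[0]->1 | ready=[3] | order so far=[2]
  pop 3: indeg[0]->0; indeg[4]->1 | ready=[0] | order so far=[2, 3]
  pop 0: indeg[1]->0; indeg[4]->0 | ready=[1, 4] | order so far=[2, 3, 0]
  pop 1: no out-edges | ready=[4] | order so far=[2, 3, 0, 1]
  pop 4: no out-edges | ready=[] | order so far=[2, 3, 0, 1, 4]
New canonical toposort: [2, 3, 0, 1, 4]
Compare positions:
  Node 0: index 2 -> 2 (same)
  Node 1: index 3 -> 3 (same)
  Node 2: index 0 -> 0 (same)
  Node 3: index 1 -> 1 (same)
  Node 4: index 4 -> 4 (same)
Nodes that changed position: none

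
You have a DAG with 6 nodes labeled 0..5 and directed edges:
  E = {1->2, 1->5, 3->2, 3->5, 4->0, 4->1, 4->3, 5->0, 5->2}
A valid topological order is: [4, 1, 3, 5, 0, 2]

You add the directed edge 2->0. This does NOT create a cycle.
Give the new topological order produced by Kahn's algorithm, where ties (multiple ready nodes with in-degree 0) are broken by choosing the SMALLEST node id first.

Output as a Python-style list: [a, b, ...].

Old toposort: [4, 1, 3, 5, 0, 2]
Added edge: 2->0
Position of 2 (5) > position of 0 (4). Must reorder: 2 must now come before 0.
Run Kahn's algorithm (break ties by smallest node id):
  initial in-degrees: [3, 1, 3, 1, 0, 2]
  ready (indeg=0): [4]
  pop 4: indeg[0]->2; indeg[1]->0; indeg[3]->0 | ready=[1, 3] | order so far=[4]
  pop 1: indeg[2]->2; indeg[5]->1 | ready=[3] | order so far=[4, 1]
  pop 3: indeg[2]->1; indeg[5]->0 | ready=[5] | order so far=[4, 1, 3]
  pop 5: indeg[0]->1; indeg[2]->0 | ready=[2] | order so far=[4, 1, 3, 5]
  pop 2: indeg[0]->0 | ready=[0] | order so far=[4, 1, 3, 5, 2]
  pop 0: no out-edges | ready=[] | order so far=[4, 1, 3, 5, 2, 0]
  Result: [4, 1, 3, 5, 2, 0]

Answer: [4, 1, 3, 5, 2, 0]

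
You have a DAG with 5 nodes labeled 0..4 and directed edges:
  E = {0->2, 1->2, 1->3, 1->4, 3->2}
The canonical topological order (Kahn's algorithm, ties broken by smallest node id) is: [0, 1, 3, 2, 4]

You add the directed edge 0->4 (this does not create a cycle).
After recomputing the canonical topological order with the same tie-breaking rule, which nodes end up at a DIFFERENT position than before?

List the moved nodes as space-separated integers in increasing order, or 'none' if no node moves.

Answer: none

Derivation:
Old toposort: [0, 1, 3, 2, 4]
Added edge 0->4
Recompute Kahn (smallest-id tiebreak):
  initial in-degrees: [0, 0, 3, 1, 2]
  ready (indeg=0): [0, 1]
  pop 0: indeg[2]->2; indeg[4]->1 | ready=[1] | order so far=[0]
  pop 1: indeg[2]->1; indeg[3]->0; indeg[4]->0 | ready=[3, 4] | order so far=[0, 1]
  pop 3: indeg[2]->0 | ready=[2, 4] | order so far=[0, 1, 3]
  pop 2: no out-edges | ready=[4] | order so far=[0, 1, 3, 2]
  pop 4: no out-edges | ready=[] | order so far=[0, 1, 3, 2, 4]
New canonical toposort: [0, 1, 3, 2, 4]
Compare positions:
  Node 0: index 0 -> 0 (same)
  Node 1: index 1 -> 1 (same)
  Node 2: index 3 -> 3 (same)
  Node 3: index 2 -> 2 (same)
  Node 4: index 4 -> 4 (same)
Nodes that changed position: none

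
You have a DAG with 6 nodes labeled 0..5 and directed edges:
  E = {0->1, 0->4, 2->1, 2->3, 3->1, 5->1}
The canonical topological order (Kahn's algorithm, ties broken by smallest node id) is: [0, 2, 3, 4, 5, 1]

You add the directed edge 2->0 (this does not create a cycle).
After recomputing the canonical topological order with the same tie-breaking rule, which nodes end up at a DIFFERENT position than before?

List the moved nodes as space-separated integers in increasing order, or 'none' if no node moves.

Old toposort: [0, 2, 3, 4, 5, 1]
Added edge 2->0
Recompute Kahn (smallest-id tiebreak):
  initial in-degrees: [1, 4, 0, 1, 1, 0]
  ready (indeg=0): [2, 5]
  pop 2: indeg[0]->0; indeg[1]->3; indeg[3]->0 | ready=[0, 3, 5] | order so far=[2]
  pop 0: indeg[1]->2; indeg[4]->0 | ready=[3, 4, 5] | order so far=[2, 0]
  pop 3: indeg[1]->1 | ready=[4, 5] | order so far=[2, 0, 3]
  pop 4: no out-edges | ready=[5] | order so far=[2, 0, 3, 4]
  pop 5: indeg[1]->0 | ready=[1] | order so far=[2, 0, 3, 4, 5]
  pop 1: no out-edges | ready=[] | order so far=[2, 0, 3, 4, 5, 1]
New canonical toposort: [2, 0, 3, 4, 5, 1]
Compare positions:
  Node 0: index 0 -> 1 (moved)
  Node 1: index 5 -> 5 (same)
  Node 2: index 1 -> 0 (moved)
  Node 3: index 2 -> 2 (same)
  Node 4: index 3 -> 3 (same)
  Node 5: index 4 -> 4 (same)
Nodes that changed position: 0 2

Answer: 0 2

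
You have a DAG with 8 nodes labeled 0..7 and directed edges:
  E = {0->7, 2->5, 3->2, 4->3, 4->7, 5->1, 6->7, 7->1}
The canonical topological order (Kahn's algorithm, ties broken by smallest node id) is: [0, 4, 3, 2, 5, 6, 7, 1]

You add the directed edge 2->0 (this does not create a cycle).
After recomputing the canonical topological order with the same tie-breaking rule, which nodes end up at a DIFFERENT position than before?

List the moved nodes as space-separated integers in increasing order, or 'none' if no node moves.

Old toposort: [0, 4, 3, 2, 5, 6, 7, 1]
Added edge 2->0
Recompute Kahn (smallest-id tiebreak):
  initial in-degrees: [1, 2, 1, 1, 0, 1, 0, 3]
  ready (indeg=0): [4, 6]
  pop 4: indeg[3]->0; indeg[7]->2 | ready=[3, 6] | order so far=[4]
  pop 3: indeg[2]->0 | ready=[2, 6] | order so far=[4, 3]
  pop 2: indeg[0]->0; indeg[5]->0 | ready=[0, 5, 6] | order so far=[4, 3, 2]
  pop 0: indeg[7]->1 | ready=[5, 6] | order so far=[4, 3, 2, 0]
  pop 5: indeg[1]->1 | ready=[6] | order so far=[4, 3, 2, 0, 5]
  pop 6: indeg[7]->0 | ready=[7] | order so far=[4, 3, 2, 0, 5, 6]
  pop 7: indeg[1]->0 | ready=[1] | order so far=[4, 3, 2, 0, 5, 6, 7]
  pop 1: no out-edges | ready=[] | order so far=[4, 3, 2, 0, 5, 6, 7, 1]
New canonical toposort: [4, 3, 2, 0, 5, 6, 7, 1]
Compare positions:
  Node 0: index 0 -> 3 (moved)
  Node 1: index 7 -> 7 (same)
  Node 2: index 3 -> 2 (moved)
  Node 3: index 2 -> 1 (moved)
  Node 4: index 1 -> 0 (moved)
  Node 5: index 4 -> 4 (same)
  Node 6: index 5 -> 5 (same)
  Node 7: index 6 -> 6 (same)
Nodes that changed position: 0 2 3 4

Answer: 0 2 3 4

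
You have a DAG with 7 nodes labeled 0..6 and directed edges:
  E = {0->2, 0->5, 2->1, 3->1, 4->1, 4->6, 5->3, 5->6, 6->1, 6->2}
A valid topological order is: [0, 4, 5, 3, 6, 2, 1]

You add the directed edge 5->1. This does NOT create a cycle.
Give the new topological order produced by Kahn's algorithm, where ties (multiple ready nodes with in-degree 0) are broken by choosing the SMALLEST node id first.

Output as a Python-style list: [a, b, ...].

Old toposort: [0, 4, 5, 3, 6, 2, 1]
Added edge: 5->1
Position of 5 (2) < position of 1 (6). Old order still valid.
Run Kahn's algorithm (break ties by smallest node id):
  initial in-degrees: [0, 5, 2, 1, 0, 1, 2]
  ready (indeg=0): [0, 4]
  pop 0: indeg[2]->1; indeg[5]->0 | ready=[4, 5] | order so far=[0]
  pop 4: indeg[1]->4; indeg[6]->1 | ready=[5] | order so far=[0, 4]
  pop 5: indeg[1]->3; indeg[3]->0; indeg[6]->0 | ready=[3, 6] | order so far=[0, 4, 5]
  pop 3: indeg[1]->2 | ready=[6] | order so far=[0, 4, 5, 3]
  pop 6: indeg[1]->1; indeg[2]->0 | ready=[2] | order so far=[0, 4, 5, 3, 6]
  pop 2: indeg[1]->0 | ready=[1] | order so far=[0, 4, 5, 3, 6, 2]
  pop 1: no out-edges | ready=[] | order so far=[0, 4, 5, 3, 6, 2, 1]
  Result: [0, 4, 5, 3, 6, 2, 1]

Answer: [0, 4, 5, 3, 6, 2, 1]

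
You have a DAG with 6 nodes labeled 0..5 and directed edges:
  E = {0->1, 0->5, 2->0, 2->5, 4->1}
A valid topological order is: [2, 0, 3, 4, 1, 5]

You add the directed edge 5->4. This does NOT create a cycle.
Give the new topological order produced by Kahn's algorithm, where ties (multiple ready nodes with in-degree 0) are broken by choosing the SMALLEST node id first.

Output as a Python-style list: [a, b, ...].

Old toposort: [2, 0, 3, 4, 1, 5]
Added edge: 5->4
Position of 5 (5) > position of 4 (3). Must reorder: 5 must now come before 4.
Run Kahn's algorithm (break ties by smallest node id):
  initial in-degrees: [1, 2, 0, 0, 1, 2]
  ready (indeg=0): [2, 3]
  pop 2: indeg[0]->0; indeg[5]->1 | ready=[0, 3] | order so far=[2]
  pop 0: indeg[1]->1; indeg[5]->0 | ready=[3, 5] | order so far=[2, 0]
  pop 3: no out-edges | ready=[5] | order so far=[2, 0, 3]
  pop 5: indeg[4]->0 | ready=[4] | order so far=[2, 0, 3, 5]
  pop 4: indeg[1]->0 | ready=[1] | order so far=[2, 0, 3, 5, 4]
  pop 1: no out-edges | ready=[] | order so far=[2, 0, 3, 5, 4, 1]
  Result: [2, 0, 3, 5, 4, 1]

Answer: [2, 0, 3, 5, 4, 1]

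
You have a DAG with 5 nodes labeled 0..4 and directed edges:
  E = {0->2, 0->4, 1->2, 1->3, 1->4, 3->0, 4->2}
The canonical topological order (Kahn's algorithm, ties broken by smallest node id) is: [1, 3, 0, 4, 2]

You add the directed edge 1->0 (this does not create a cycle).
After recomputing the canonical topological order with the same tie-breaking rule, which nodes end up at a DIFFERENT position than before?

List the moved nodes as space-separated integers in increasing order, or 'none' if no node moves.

Old toposort: [1, 3, 0, 4, 2]
Added edge 1->0
Recompute Kahn (smallest-id tiebreak):
  initial in-degrees: [2, 0, 3, 1, 2]
  ready (indeg=0): [1]
  pop 1: indeg[0]->1; indeg[2]->2; indeg[3]->0; indeg[4]->1 | ready=[3] | order so far=[1]
  pop 3: indeg[0]->0 | ready=[0] | order so far=[1, 3]
  pop 0: indeg[2]->1; indeg[4]->0 | ready=[4] | order so far=[1, 3, 0]
  pop 4: indeg[2]->0 | ready=[2] | order so far=[1, 3, 0, 4]
  pop 2: no out-edges | ready=[] | order so far=[1, 3, 0, 4, 2]
New canonical toposort: [1, 3, 0, 4, 2]
Compare positions:
  Node 0: index 2 -> 2 (same)
  Node 1: index 0 -> 0 (same)
  Node 2: index 4 -> 4 (same)
  Node 3: index 1 -> 1 (same)
  Node 4: index 3 -> 3 (same)
Nodes that changed position: none

Answer: none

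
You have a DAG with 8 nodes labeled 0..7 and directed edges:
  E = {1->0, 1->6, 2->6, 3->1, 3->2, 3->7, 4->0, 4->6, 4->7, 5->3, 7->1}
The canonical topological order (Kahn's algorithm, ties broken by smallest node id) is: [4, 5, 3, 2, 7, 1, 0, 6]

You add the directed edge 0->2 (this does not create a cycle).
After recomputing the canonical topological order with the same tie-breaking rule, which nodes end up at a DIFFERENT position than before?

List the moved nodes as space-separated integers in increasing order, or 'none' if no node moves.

Old toposort: [4, 5, 3, 2, 7, 1, 0, 6]
Added edge 0->2
Recompute Kahn (smallest-id tiebreak):
  initial in-degrees: [2, 2, 2, 1, 0, 0, 3, 2]
  ready (indeg=0): [4, 5]
  pop 4: indeg[0]->1; indeg[6]->2; indeg[7]->1 | ready=[5] | order so far=[4]
  pop 5: indeg[3]->0 | ready=[3] | order so far=[4, 5]
  pop 3: indeg[1]->1; indeg[2]->1; indeg[7]->0 | ready=[7] | order so far=[4, 5, 3]
  pop 7: indeg[1]->0 | ready=[1] | order so far=[4, 5, 3, 7]
  pop 1: indeg[0]->0; indeg[6]->1 | ready=[0] | order so far=[4, 5, 3, 7, 1]
  pop 0: indeg[2]->0 | ready=[2] | order so far=[4, 5, 3, 7, 1, 0]
  pop 2: indeg[6]->0 | ready=[6] | order so far=[4, 5, 3, 7, 1, 0, 2]
  pop 6: no out-edges | ready=[] | order so far=[4, 5, 3, 7, 1, 0, 2, 6]
New canonical toposort: [4, 5, 3, 7, 1, 0, 2, 6]
Compare positions:
  Node 0: index 6 -> 5 (moved)
  Node 1: index 5 -> 4 (moved)
  Node 2: index 3 -> 6 (moved)
  Node 3: index 2 -> 2 (same)
  Node 4: index 0 -> 0 (same)
  Node 5: index 1 -> 1 (same)
  Node 6: index 7 -> 7 (same)
  Node 7: index 4 -> 3 (moved)
Nodes that changed position: 0 1 2 7

Answer: 0 1 2 7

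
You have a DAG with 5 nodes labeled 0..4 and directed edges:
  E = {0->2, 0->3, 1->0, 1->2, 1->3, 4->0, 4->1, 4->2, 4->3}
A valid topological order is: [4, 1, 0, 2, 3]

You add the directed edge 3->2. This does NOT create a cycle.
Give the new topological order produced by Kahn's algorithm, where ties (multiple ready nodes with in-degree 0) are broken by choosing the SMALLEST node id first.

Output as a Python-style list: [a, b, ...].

Answer: [4, 1, 0, 3, 2]

Derivation:
Old toposort: [4, 1, 0, 2, 3]
Added edge: 3->2
Position of 3 (4) > position of 2 (3). Must reorder: 3 must now come before 2.
Run Kahn's algorithm (break ties by smallest node id):
  initial in-degrees: [2, 1, 4, 3, 0]
  ready (indeg=0): [4]
  pop 4: indeg[0]->1; indeg[1]->0; indeg[2]->3; indeg[3]->2 | ready=[1] | order so far=[4]
  pop 1: indeg[0]->0; indeg[2]->2; indeg[3]->1 | ready=[0] | order so far=[4, 1]
  pop 0: indeg[2]->1; indeg[3]->0 | ready=[3] | order so far=[4, 1, 0]
  pop 3: indeg[2]->0 | ready=[2] | order so far=[4, 1, 0, 3]
  pop 2: no out-edges | ready=[] | order so far=[4, 1, 0, 3, 2]
  Result: [4, 1, 0, 3, 2]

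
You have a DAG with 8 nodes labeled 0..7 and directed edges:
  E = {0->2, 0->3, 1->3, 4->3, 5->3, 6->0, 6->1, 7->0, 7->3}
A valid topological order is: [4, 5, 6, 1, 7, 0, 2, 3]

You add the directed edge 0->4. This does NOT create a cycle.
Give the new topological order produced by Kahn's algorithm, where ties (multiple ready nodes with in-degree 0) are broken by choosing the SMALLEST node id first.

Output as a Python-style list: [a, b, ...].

Old toposort: [4, 5, 6, 1, 7, 0, 2, 3]
Added edge: 0->4
Position of 0 (5) > position of 4 (0). Must reorder: 0 must now come before 4.
Run Kahn's algorithm (break ties by smallest node id):
  initial in-degrees: [2, 1, 1, 5, 1, 0, 0, 0]
  ready (indeg=0): [5, 6, 7]
  pop 5: indeg[3]->4 | ready=[6, 7] | order so far=[5]
  pop 6: indeg[0]->1; indeg[1]->0 | ready=[1, 7] | order so far=[5, 6]
  pop 1: indeg[3]->3 | ready=[7] | order so far=[5, 6, 1]
  pop 7: indeg[0]->0; indeg[3]->2 | ready=[0] | order so far=[5, 6, 1, 7]
  pop 0: indeg[2]->0; indeg[3]->1; indeg[4]->0 | ready=[2, 4] | order so far=[5, 6, 1, 7, 0]
  pop 2: no out-edges | ready=[4] | order so far=[5, 6, 1, 7, 0, 2]
  pop 4: indeg[3]->0 | ready=[3] | order so far=[5, 6, 1, 7, 0, 2, 4]
  pop 3: no out-edges | ready=[] | order so far=[5, 6, 1, 7, 0, 2, 4, 3]
  Result: [5, 6, 1, 7, 0, 2, 4, 3]

Answer: [5, 6, 1, 7, 0, 2, 4, 3]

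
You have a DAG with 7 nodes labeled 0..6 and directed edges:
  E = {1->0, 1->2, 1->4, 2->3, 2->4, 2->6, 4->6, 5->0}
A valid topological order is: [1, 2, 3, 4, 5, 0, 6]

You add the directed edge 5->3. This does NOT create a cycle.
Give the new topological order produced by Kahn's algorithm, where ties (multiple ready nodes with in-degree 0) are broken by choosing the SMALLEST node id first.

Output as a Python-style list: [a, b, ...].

Answer: [1, 2, 4, 5, 0, 3, 6]

Derivation:
Old toposort: [1, 2, 3, 4, 5, 0, 6]
Added edge: 5->3
Position of 5 (4) > position of 3 (2). Must reorder: 5 must now come before 3.
Run Kahn's algorithm (break ties by smallest node id):
  initial in-degrees: [2, 0, 1, 2, 2, 0, 2]
  ready (indeg=0): [1, 5]
  pop 1: indeg[0]->1; indeg[2]->0; indeg[4]->1 | ready=[2, 5] | order so far=[1]
  pop 2: indeg[3]->1; indeg[4]->0; indeg[6]->1 | ready=[4, 5] | order so far=[1, 2]
  pop 4: indeg[6]->0 | ready=[5, 6] | order so far=[1, 2, 4]
  pop 5: indeg[0]->0; indeg[3]->0 | ready=[0, 3, 6] | order so far=[1, 2, 4, 5]
  pop 0: no out-edges | ready=[3, 6] | order so far=[1, 2, 4, 5, 0]
  pop 3: no out-edges | ready=[6] | order so far=[1, 2, 4, 5, 0, 3]
  pop 6: no out-edges | ready=[] | order so far=[1, 2, 4, 5, 0, 3, 6]
  Result: [1, 2, 4, 5, 0, 3, 6]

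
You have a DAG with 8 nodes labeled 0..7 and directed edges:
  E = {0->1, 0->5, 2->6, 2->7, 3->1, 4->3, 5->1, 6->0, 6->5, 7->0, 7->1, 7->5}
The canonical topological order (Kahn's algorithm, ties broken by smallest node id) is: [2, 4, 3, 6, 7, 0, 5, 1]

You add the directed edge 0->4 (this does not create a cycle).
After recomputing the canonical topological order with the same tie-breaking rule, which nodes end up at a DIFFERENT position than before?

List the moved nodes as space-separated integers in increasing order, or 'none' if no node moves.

Old toposort: [2, 4, 3, 6, 7, 0, 5, 1]
Added edge 0->4
Recompute Kahn (smallest-id tiebreak):
  initial in-degrees: [2, 4, 0, 1, 1, 3, 1, 1]
  ready (indeg=0): [2]
  pop 2: indeg[6]->0; indeg[7]->0 | ready=[6, 7] | order so far=[2]
  pop 6: indeg[0]->1; indeg[5]->2 | ready=[7] | order so far=[2, 6]
  pop 7: indeg[0]->0; indeg[1]->3; indeg[5]->1 | ready=[0] | order so far=[2, 6, 7]
  pop 0: indeg[1]->2; indeg[4]->0; indeg[5]->0 | ready=[4, 5] | order so far=[2, 6, 7, 0]
  pop 4: indeg[3]->0 | ready=[3, 5] | order so far=[2, 6, 7, 0, 4]
  pop 3: indeg[1]->1 | ready=[5] | order so far=[2, 6, 7, 0, 4, 3]
  pop 5: indeg[1]->0 | ready=[1] | order so far=[2, 6, 7, 0, 4, 3, 5]
  pop 1: no out-edges | ready=[] | order so far=[2, 6, 7, 0, 4, 3, 5, 1]
New canonical toposort: [2, 6, 7, 0, 4, 3, 5, 1]
Compare positions:
  Node 0: index 5 -> 3 (moved)
  Node 1: index 7 -> 7 (same)
  Node 2: index 0 -> 0 (same)
  Node 3: index 2 -> 5 (moved)
  Node 4: index 1 -> 4 (moved)
  Node 5: index 6 -> 6 (same)
  Node 6: index 3 -> 1 (moved)
  Node 7: index 4 -> 2 (moved)
Nodes that changed position: 0 3 4 6 7

Answer: 0 3 4 6 7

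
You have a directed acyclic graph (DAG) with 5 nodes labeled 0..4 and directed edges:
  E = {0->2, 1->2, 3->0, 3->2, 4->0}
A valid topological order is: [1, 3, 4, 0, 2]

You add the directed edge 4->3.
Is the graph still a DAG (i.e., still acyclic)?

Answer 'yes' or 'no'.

Given toposort: [1, 3, 4, 0, 2]
Position of 4: index 2; position of 3: index 1
New edge 4->3: backward (u after v in old order)
Backward edge: old toposort is now invalid. Check if this creates a cycle.
Does 3 already reach 4? Reachable from 3: [0, 2, 3]. NO -> still a DAG (reorder needed).
Still a DAG? yes

Answer: yes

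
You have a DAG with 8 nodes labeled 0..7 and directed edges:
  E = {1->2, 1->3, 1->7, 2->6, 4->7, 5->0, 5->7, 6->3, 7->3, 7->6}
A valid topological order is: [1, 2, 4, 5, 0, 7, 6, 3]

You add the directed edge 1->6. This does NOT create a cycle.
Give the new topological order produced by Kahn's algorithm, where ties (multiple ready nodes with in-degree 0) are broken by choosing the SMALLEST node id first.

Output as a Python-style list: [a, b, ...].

Answer: [1, 2, 4, 5, 0, 7, 6, 3]

Derivation:
Old toposort: [1, 2, 4, 5, 0, 7, 6, 3]
Added edge: 1->6
Position of 1 (0) < position of 6 (6). Old order still valid.
Run Kahn's algorithm (break ties by smallest node id):
  initial in-degrees: [1, 0, 1, 3, 0, 0, 3, 3]
  ready (indeg=0): [1, 4, 5]
  pop 1: indeg[2]->0; indeg[3]->2; indeg[6]->2; indeg[7]->2 | ready=[2, 4, 5] | order so far=[1]
  pop 2: indeg[6]->1 | ready=[4, 5] | order so far=[1, 2]
  pop 4: indeg[7]->1 | ready=[5] | order so far=[1, 2, 4]
  pop 5: indeg[0]->0; indeg[7]->0 | ready=[0, 7] | order so far=[1, 2, 4, 5]
  pop 0: no out-edges | ready=[7] | order so far=[1, 2, 4, 5, 0]
  pop 7: indeg[3]->1; indeg[6]->0 | ready=[6] | order so far=[1, 2, 4, 5, 0, 7]
  pop 6: indeg[3]->0 | ready=[3] | order so far=[1, 2, 4, 5, 0, 7, 6]
  pop 3: no out-edges | ready=[] | order so far=[1, 2, 4, 5, 0, 7, 6, 3]
  Result: [1, 2, 4, 5, 0, 7, 6, 3]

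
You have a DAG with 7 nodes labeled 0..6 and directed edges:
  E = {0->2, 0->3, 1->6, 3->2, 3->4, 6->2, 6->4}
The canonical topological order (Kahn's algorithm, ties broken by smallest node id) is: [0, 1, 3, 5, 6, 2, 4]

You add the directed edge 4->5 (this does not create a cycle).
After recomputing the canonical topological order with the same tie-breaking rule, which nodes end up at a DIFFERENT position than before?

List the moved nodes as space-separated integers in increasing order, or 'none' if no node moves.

Old toposort: [0, 1, 3, 5, 6, 2, 4]
Added edge 4->5
Recompute Kahn (smallest-id tiebreak):
  initial in-degrees: [0, 0, 3, 1, 2, 1, 1]
  ready (indeg=0): [0, 1]
  pop 0: indeg[2]->2; indeg[3]->0 | ready=[1, 3] | order so far=[0]
  pop 1: indeg[6]->0 | ready=[3, 6] | order so far=[0, 1]
  pop 3: indeg[2]->1; indeg[4]->1 | ready=[6] | order so far=[0, 1, 3]
  pop 6: indeg[2]->0; indeg[4]->0 | ready=[2, 4] | order so far=[0, 1, 3, 6]
  pop 2: no out-edges | ready=[4] | order so far=[0, 1, 3, 6, 2]
  pop 4: indeg[5]->0 | ready=[5] | order so far=[0, 1, 3, 6, 2, 4]
  pop 5: no out-edges | ready=[] | order so far=[0, 1, 3, 6, 2, 4, 5]
New canonical toposort: [0, 1, 3, 6, 2, 4, 5]
Compare positions:
  Node 0: index 0 -> 0 (same)
  Node 1: index 1 -> 1 (same)
  Node 2: index 5 -> 4 (moved)
  Node 3: index 2 -> 2 (same)
  Node 4: index 6 -> 5 (moved)
  Node 5: index 3 -> 6 (moved)
  Node 6: index 4 -> 3 (moved)
Nodes that changed position: 2 4 5 6

Answer: 2 4 5 6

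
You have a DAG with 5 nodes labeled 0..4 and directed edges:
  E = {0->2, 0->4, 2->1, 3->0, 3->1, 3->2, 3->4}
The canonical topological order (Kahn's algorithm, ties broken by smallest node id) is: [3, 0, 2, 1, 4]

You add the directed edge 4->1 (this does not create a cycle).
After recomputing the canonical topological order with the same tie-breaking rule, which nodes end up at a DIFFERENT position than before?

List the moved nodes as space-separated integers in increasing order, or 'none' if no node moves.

Answer: 1 4

Derivation:
Old toposort: [3, 0, 2, 1, 4]
Added edge 4->1
Recompute Kahn (smallest-id tiebreak):
  initial in-degrees: [1, 3, 2, 0, 2]
  ready (indeg=0): [3]
  pop 3: indeg[0]->0; indeg[1]->2; indeg[2]->1; indeg[4]->1 | ready=[0] | order so far=[3]
  pop 0: indeg[2]->0; indeg[4]->0 | ready=[2, 4] | order so far=[3, 0]
  pop 2: indeg[1]->1 | ready=[4] | order so far=[3, 0, 2]
  pop 4: indeg[1]->0 | ready=[1] | order so far=[3, 0, 2, 4]
  pop 1: no out-edges | ready=[] | order so far=[3, 0, 2, 4, 1]
New canonical toposort: [3, 0, 2, 4, 1]
Compare positions:
  Node 0: index 1 -> 1 (same)
  Node 1: index 3 -> 4 (moved)
  Node 2: index 2 -> 2 (same)
  Node 3: index 0 -> 0 (same)
  Node 4: index 4 -> 3 (moved)
Nodes that changed position: 1 4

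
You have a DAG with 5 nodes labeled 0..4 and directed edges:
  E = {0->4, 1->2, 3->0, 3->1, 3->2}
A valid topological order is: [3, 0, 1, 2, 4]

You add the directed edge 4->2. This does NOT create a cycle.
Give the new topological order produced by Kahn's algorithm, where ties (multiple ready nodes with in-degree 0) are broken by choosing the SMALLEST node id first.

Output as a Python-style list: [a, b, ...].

Answer: [3, 0, 1, 4, 2]

Derivation:
Old toposort: [3, 0, 1, 2, 4]
Added edge: 4->2
Position of 4 (4) > position of 2 (3). Must reorder: 4 must now come before 2.
Run Kahn's algorithm (break ties by smallest node id):
  initial in-degrees: [1, 1, 3, 0, 1]
  ready (indeg=0): [3]
  pop 3: indeg[0]->0; indeg[1]->0; indeg[2]->2 | ready=[0, 1] | order so far=[3]
  pop 0: indeg[4]->0 | ready=[1, 4] | order so far=[3, 0]
  pop 1: indeg[2]->1 | ready=[4] | order so far=[3, 0, 1]
  pop 4: indeg[2]->0 | ready=[2] | order so far=[3, 0, 1, 4]
  pop 2: no out-edges | ready=[] | order so far=[3, 0, 1, 4, 2]
  Result: [3, 0, 1, 4, 2]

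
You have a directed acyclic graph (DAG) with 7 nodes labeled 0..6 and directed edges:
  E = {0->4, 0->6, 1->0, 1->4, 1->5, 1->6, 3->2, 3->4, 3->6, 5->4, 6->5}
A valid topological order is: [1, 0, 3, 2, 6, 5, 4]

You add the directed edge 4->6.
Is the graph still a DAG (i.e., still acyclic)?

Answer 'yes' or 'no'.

Answer: no

Derivation:
Given toposort: [1, 0, 3, 2, 6, 5, 4]
Position of 4: index 6; position of 6: index 4
New edge 4->6: backward (u after v in old order)
Backward edge: old toposort is now invalid. Check if this creates a cycle.
Does 6 already reach 4? Reachable from 6: [4, 5, 6]. YES -> cycle!
Still a DAG? no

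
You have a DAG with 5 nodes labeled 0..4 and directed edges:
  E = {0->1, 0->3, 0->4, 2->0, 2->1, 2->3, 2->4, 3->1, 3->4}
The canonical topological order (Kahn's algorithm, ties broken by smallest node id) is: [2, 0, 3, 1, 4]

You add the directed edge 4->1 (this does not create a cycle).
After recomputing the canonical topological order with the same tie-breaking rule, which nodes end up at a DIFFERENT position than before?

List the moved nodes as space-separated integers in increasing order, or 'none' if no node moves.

Answer: 1 4

Derivation:
Old toposort: [2, 0, 3, 1, 4]
Added edge 4->1
Recompute Kahn (smallest-id tiebreak):
  initial in-degrees: [1, 4, 0, 2, 3]
  ready (indeg=0): [2]
  pop 2: indeg[0]->0; indeg[1]->3; indeg[3]->1; indeg[4]->2 | ready=[0] | order so far=[2]
  pop 0: indeg[1]->2; indeg[3]->0; indeg[4]->1 | ready=[3] | order so far=[2, 0]
  pop 3: indeg[1]->1; indeg[4]->0 | ready=[4] | order so far=[2, 0, 3]
  pop 4: indeg[1]->0 | ready=[1] | order so far=[2, 0, 3, 4]
  pop 1: no out-edges | ready=[] | order so far=[2, 0, 3, 4, 1]
New canonical toposort: [2, 0, 3, 4, 1]
Compare positions:
  Node 0: index 1 -> 1 (same)
  Node 1: index 3 -> 4 (moved)
  Node 2: index 0 -> 0 (same)
  Node 3: index 2 -> 2 (same)
  Node 4: index 4 -> 3 (moved)
Nodes that changed position: 1 4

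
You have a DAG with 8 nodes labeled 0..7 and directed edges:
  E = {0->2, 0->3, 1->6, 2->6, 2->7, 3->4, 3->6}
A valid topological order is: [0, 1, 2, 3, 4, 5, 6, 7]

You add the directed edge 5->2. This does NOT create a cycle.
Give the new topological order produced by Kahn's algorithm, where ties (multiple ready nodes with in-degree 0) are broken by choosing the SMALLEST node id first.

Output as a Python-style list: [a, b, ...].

Old toposort: [0, 1, 2, 3, 4, 5, 6, 7]
Added edge: 5->2
Position of 5 (5) > position of 2 (2). Must reorder: 5 must now come before 2.
Run Kahn's algorithm (break ties by smallest node id):
  initial in-degrees: [0, 0, 2, 1, 1, 0, 3, 1]
  ready (indeg=0): [0, 1, 5]
  pop 0: indeg[2]->1; indeg[3]->0 | ready=[1, 3, 5] | order so far=[0]
  pop 1: indeg[6]->2 | ready=[3, 5] | order so far=[0, 1]
  pop 3: indeg[4]->0; indeg[6]->1 | ready=[4, 5] | order so far=[0, 1, 3]
  pop 4: no out-edges | ready=[5] | order so far=[0, 1, 3, 4]
  pop 5: indeg[2]->0 | ready=[2] | order so far=[0, 1, 3, 4, 5]
  pop 2: indeg[6]->0; indeg[7]->0 | ready=[6, 7] | order so far=[0, 1, 3, 4, 5, 2]
  pop 6: no out-edges | ready=[7] | order so far=[0, 1, 3, 4, 5, 2, 6]
  pop 7: no out-edges | ready=[] | order so far=[0, 1, 3, 4, 5, 2, 6, 7]
  Result: [0, 1, 3, 4, 5, 2, 6, 7]

Answer: [0, 1, 3, 4, 5, 2, 6, 7]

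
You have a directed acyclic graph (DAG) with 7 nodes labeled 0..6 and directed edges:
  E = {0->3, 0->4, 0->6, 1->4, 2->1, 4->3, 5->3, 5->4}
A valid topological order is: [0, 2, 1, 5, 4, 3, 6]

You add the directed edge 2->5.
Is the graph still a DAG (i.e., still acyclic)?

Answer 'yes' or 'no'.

Given toposort: [0, 2, 1, 5, 4, 3, 6]
Position of 2: index 1; position of 5: index 3
New edge 2->5: forward
Forward edge: respects the existing order. Still a DAG, same toposort still valid.
Still a DAG? yes

Answer: yes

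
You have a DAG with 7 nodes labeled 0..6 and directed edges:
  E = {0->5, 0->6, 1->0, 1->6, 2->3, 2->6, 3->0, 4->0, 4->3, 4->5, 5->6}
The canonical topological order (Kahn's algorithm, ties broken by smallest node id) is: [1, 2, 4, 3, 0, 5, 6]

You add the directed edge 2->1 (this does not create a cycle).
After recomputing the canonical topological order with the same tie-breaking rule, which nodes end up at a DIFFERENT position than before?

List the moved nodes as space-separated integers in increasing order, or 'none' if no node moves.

Old toposort: [1, 2, 4, 3, 0, 5, 6]
Added edge 2->1
Recompute Kahn (smallest-id tiebreak):
  initial in-degrees: [3, 1, 0, 2, 0, 2, 4]
  ready (indeg=0): [2, 4]
  pop 2: indeg[1]->0; indeg[3]->1; indeg[6]->3 | ready=[1, 4] | order so far=[2]
  pop 1: indeg[0]->2; indeg[6]->2 | ready=[4] | order so far=[2, 1]
  pop 4: indeg[0]->1; indeg[3]->0; indeg[5]->1 | ready=[3] | order so far=[2, 1, 4]
  pop 3: indeg[0]->0 | ready=[0] | order so far=[2, 1, 4, 3]
  pop 0: indeg[5]->0; indeg[6]->1 | ready=[5] | order so far=[2, 1, 4, 3, 0]
  pop 5: indeg[6]->0 | ready=[6] | order so far=[2, 1, 4, 3, 0, 5]
  pop 6: no out-edges | ready=[] | order so far=[2, 1, 4, 3, 0, 5, 6]
New canonical toposort: [2, 1, 4, 3, 0, 5, 6]
Compare positions:
  Node 0: index 4 -> 4 (same)
  Node 1: index 0 -> 1 (moved)
  Node 2: index 1 -> 0 (moved)
  Node 3: index 3 -> 3 (same)
  Node 4: index 2 -> 2 (same)
  Node 5: index 5 -> 5 (same)
  Node 6: index 6 -> 6 (same)
Nodes that changed position: 1 2

Answer: 1 2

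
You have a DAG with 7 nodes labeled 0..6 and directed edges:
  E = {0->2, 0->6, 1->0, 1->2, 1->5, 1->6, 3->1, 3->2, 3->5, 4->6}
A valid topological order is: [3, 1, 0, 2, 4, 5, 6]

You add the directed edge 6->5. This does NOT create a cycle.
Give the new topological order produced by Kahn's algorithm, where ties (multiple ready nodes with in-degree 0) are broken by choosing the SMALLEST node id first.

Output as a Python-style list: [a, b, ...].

Answer: [3, 1, 0, 2, 4, 6, 5]

Derivation:
Old toposort: [3, 1, 0, 2, 4, 5, 6]
Added edge: 6->5
Position of 6 (6) > position of 5 (5). Must reorder: 6 must now come before 5.
Run Kahn's algorithm (break ties by smallest node id):
  initial in-degrees: [1, 1, 3, 0, 0, 3, 3]
  ready (indeg=0): [3, 4]
  pop 3: indeg[1]->0; indeg[2]->2; indeg[5]->2 | ready=[1, 4] | order so far=[3]
  pop 1: indeg[0]->0; indeg[2]->1; indeg[5]->1; indeg[6]->2 | ready=[0, 4] | order so far=[3, 1]
  pop 0: indeg[2]->0; indeg[6]->1 | ready=[2, 4] | order so far=[3, 1, 0]
  pop 2: no out-edges | ready=[4] | order so far=[3, 1, 0, 2]
  pop 4: indeg[6]->0 | ready=[6] | order so far=[3, 1, 0, 2, 4]
  pop 6: indeg[5]->0 | ready=[5] | order so far=[3, 1, 0, 2, 4, 6]
  pop 5: no out-edges | ready=[] | order so far=[3, 1, 0, 2, 4, 6, 5]
  Result: [3, 1, 0, 2, 4, 6, 5]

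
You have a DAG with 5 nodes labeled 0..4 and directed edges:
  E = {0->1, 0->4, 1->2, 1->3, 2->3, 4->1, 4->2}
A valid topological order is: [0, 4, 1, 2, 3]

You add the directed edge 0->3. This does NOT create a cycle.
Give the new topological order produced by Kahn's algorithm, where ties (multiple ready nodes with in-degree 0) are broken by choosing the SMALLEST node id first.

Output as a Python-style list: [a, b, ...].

Answer: [0, 4, 1, 2, 3]

Derivation:
Old toposort: [0, 4, 1, 2, 3]
Added edge: 0->3
Position of 0 (0) < position of 3 (4). Old order still valid.
Run Kahn's algorithm (break ties by smallest node id):
  initial in-degrees: [0, 2, 2, 3, 1]
  ready (indeg=0): [0]
  pop 0: indeg[1]->1; indeg[3]->2; indeg[4]->0 | ready=[4] | order so far=[0]
  pop 4: indeg[1]->0; indeg[2]->1 | ready=[1] | order so far=[0, 4]
  pop 1: indeg[2]->0; indeg[3]->1 | ready=[2] | order so far=[0, 4, 1]
  pop 2: indeg[3]->0 | ready=[3] | order so far=[0, 4, 1, 2]
  pop 3: no out-edges | ready=[] | order so far=[0, 4, 1, 2, 3]
  Result: [0, 4, 1, 2, 3]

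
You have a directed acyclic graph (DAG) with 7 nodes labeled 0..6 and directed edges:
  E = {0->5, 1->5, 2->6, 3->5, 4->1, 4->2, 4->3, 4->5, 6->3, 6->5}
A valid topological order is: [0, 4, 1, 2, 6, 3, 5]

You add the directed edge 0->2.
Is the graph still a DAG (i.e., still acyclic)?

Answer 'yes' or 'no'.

Answer: yes

Derivation:
Given toposort: [0, 4, 1, 2, 6, 3, 5]
Position of 0: index 0; position of 2: index 3
New edge 0->2: forward
Forward edge: respects the existing order. Still a DAG, same toposort still valid.
Still a DAG? yes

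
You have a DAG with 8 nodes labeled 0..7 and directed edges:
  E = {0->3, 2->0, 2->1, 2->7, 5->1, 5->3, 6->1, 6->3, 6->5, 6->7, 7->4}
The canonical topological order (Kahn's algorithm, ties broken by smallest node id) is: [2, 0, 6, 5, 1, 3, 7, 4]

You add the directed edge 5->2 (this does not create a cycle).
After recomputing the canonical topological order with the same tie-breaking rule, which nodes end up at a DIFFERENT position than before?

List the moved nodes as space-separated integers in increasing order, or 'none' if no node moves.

Old toposort: [2, 0, 6, 5, 1, 3, 7, 4]
Added edge 5->2
Recompute Kahn (smallest-id tiebreak):
  initial in-degrees: [1, 3, 1, 3, 1, 1, 0, 2]
  ready (indeg=0): [6]
  pop 6: indeg[1]->2; indeg[3]->2; indeg[5]->0; indeg[7]->1 | ready=[5] | order so far=[6]
  pop 5: indeg[1]->1; indeg[2]->0; indeg[3]->1 | ready=[2] | order so far=[6, 5]
  pop 2: indeg[0]->0; indeg[1]->0; indeg[7]->0 | ready=[0, 1, 7] | order so far=[6, 5, 2]
  pop 0: indeg[3]->0 | ready=[1, 3, 7] | order so far=[6, 5, 2, 0]
  pop 1: no out-edges | ready=[3, 7] | order so far=[6, 5, 2, 0, 1]
  pop 3: no out-edges | ready=[7] | order so far=[6, 5, 2, 0, 1, 3]
  pop 7: indeg[4]->0 | ready=[4] | order so far=[6, 5, 2, 0, 1, 3, 7]
  pop 4: no out-edges | ready=[] | order so far=[6, 5, 2, 0, 1, 3, 7, 4]
New canonical toposort: [6, 5, 2, 0, 1, 3, 7, 4]
Compare positions:
  Node 0: index 1 -> 3 (moved)
  Node 1: index 4 -> 4 (same)
  Node 2: index 0 -> 2 (moved)
  Node 3: index 5 -> 5 (same)
  Node 4: index 7 -> 7 (same)
  Node 5: index 3 -> 1 (moved)
  Node 6: index 2 -> 0 (moved)
  Node 7: index 6 -> 6 (same)
Nodes that changed position: 0 2 5 6

Answer: 0 2 5 6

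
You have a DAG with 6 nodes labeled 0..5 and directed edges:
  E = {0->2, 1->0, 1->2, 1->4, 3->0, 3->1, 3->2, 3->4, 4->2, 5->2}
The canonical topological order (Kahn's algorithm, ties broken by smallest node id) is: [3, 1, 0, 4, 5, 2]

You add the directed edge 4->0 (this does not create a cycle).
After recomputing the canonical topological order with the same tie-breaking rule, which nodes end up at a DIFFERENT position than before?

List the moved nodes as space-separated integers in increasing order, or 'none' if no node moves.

Old toposort: [3, 1, 0, 4, 5, 2]
Added edge 4->0
Recompute Kahn (smallest-id tiebreak):
  initial in-degrees: [3, 1, 5, 0, 2, 0]
  ready (indeg=0): [3, 5]
  pop 3: indeg[0]->2; indeg[1]->0; indeg[2]->4; indeg[4]->1 | ready=[1, 5] | order so far=[3]
  pop 1: indeg[0]->1; indeg[2]->3; indeg[4]->0 | ready=[4, 5] | order so far=[3, 1]
  pop 4: indeg[0]->0; indeg[2]->2 | ready=[0, 5] | order so far=[3, 1, 4]
  pop 0: indeg[2]->1 | ready=[5] | order so far=[3, 1, 4, 0]
  pop 5: indeg[2]->0 | ready=[2] | order so far=[3, 1, 4, 0, 5]
  pop 2: no out-edges | ready=[] | order so far=[3, 1, 4, 0, 5, 2]
New canonical toposort: [3, 1, 4, 0, 5, 2]
Compare positions:
  Node 0: index 2 -> 3 (moved)
  Node 1: index 1 -> 1 (same)
  Node 2: index 5 -> 5 (same)
  Node 3: index 0 -> 0 (same)
  Node 4: index 3 -> 2 (moved)
  Node 5: index 4 -> 4 (same)
Nodes that changed position: 0 4

Answer: 0 4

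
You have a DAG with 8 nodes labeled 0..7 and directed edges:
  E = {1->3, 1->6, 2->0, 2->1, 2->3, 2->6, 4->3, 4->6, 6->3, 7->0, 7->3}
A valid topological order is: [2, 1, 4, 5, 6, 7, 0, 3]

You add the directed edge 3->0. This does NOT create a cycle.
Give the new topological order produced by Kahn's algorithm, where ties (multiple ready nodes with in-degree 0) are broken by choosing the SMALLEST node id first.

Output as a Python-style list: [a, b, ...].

Answer: [2, 1, 4, 5, 6, 7, 3, 0]

Derivation:
Old toposort: [2, 1, 4, 5, 6, 7, 0, 3]
Added edge: 3->0
Position of 3 (7) > position of 0 (6). Must reorder: 3 must now come before 0.
Run Kahn's algorithm (break ties by smallest node id):
  initial in-degrees: [3, 1, 0, 5, 0, 0, 3, 0]
  ready (indeg=0): [2, 4, 5, 7]
  pop 2: indeg[0]->2; indeg[1]->0; indeg[3]->4; indeg[6]->2 | ready=[1, 4, 5, 7] | order so far=[2]
  pop 1: indeg[3]->3; indeg[6]->1 | ready=[4, 5, 7] | order so far=[2, 1]
  pop 4: indeg[3]->2; indeg[6]->0 | ready=[5, 6, 7] | order so far=[2, 1, 4]
  pop 5: no out-edges | ready=[6, 7] | order so far=[2, 1, 4, 5]
  pop 6: indeg[3]->1 | ready=[7] | order so far=[2, 1, 4, 5, 6]
  pop 7: indeg[0]->1; indeg[3]->0 | ready=[3] | order so far=[2, 1, 4, 5, 6, 7]
  pop 3: indeg[0]->0 | ready=[0] | order so far=[2, 1, 4, 5, 6, 7, 3]
  pop 0: no out-edges | ready=[] | order so far=[2, 1, 4, 5, 6, 7, 3, 0]
  Result: [2, 1, 4, 5, 6, 7, 3, 0]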